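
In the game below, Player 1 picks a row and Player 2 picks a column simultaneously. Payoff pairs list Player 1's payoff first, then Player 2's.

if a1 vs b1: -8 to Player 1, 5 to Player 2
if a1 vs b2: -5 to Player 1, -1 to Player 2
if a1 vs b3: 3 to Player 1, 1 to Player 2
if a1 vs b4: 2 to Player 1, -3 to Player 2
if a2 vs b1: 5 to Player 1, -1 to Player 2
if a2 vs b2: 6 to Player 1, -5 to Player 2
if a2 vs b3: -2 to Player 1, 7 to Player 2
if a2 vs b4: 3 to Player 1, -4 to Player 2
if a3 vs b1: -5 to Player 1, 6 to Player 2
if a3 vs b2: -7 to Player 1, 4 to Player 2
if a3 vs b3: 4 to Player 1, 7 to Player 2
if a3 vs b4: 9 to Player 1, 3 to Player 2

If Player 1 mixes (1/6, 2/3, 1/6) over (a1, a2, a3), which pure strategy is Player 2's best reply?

b3

Compute Player 2's expected payoff from each pure strategy against the given mix.
b1: (1/6)·5 + (2/3)·(-1) + (1/6)·6 = 7/6
b2: (1/6)·(-1) + (2/3)·(-5) + (1/6)·4 = -17/6
b3: (1/6)·1 + (2/3)·7 + (1/6)·7 = 6
b4: (1/6)·(-3) + (2/3)·(-4) + (1/6)·3 = -8/3
Highest expected payoff is 6, from b3.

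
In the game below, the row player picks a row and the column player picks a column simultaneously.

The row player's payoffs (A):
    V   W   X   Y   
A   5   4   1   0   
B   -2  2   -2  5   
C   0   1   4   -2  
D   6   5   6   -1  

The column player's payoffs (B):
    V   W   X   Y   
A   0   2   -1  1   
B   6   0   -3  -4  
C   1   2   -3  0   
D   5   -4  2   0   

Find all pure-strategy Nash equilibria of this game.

(D, V)

Find each player's best response to every opponent strategy; NE are the intersections.
The row player's best responses — vs V: D (payoff 6); vs W: D (payoff 5); vs X: D (payoff 6); vs Y: B (payoff 5).
The column player's best responses — vs A: W (payoff 2); vs B: V (payoff 6); vs C: W (payoff 2); vs D: V (payoff 5).
The only mutual best response is (D, V); neither player gains by switching there.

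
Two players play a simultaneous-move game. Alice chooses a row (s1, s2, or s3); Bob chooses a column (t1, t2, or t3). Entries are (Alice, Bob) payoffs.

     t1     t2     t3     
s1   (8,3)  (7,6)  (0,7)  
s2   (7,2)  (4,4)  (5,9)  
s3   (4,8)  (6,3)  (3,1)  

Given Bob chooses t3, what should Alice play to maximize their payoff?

s2

With Bob fixed at t3, Alice's payoffs are: s1 → 0, s2 → 5, s3 → 3.
The maximum is 5, achieved by s2.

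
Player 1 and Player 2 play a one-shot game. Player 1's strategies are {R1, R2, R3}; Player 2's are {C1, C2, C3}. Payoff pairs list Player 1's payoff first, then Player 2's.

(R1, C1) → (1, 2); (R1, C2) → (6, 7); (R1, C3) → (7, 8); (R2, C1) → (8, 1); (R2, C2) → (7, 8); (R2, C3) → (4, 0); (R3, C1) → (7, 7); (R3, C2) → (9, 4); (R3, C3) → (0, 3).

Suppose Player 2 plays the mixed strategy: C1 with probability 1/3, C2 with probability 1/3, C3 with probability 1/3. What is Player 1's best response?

Compute Player 1's expected payoff from each pure strategy against the given mix.
R1: (1/3)·1 + (1/3)·6 + (1/3)·7 = 14/3
R2: (1/3)·8 + (1/3)·7 + (1/3)·4 = 19/3
R3: (1/3)·7 + (1/3)·9 + (1/3)·0 = 16/3
Highest expected payoff is 19/3, from R2.

R2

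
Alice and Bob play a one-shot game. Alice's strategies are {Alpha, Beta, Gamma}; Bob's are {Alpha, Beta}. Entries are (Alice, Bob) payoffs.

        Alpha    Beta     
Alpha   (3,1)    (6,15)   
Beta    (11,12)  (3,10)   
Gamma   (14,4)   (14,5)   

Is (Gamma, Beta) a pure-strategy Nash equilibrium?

Yes

Holding Bob at Beta: Alice gets 14 from Gamma, versus 6 from Alpha, 3 from Beta. No profitable deviation for Alice.
Holding Alice at Gamma: Bob gets 5 from Beta, versus 4 from Alpha. No profitable deviation for Bob either.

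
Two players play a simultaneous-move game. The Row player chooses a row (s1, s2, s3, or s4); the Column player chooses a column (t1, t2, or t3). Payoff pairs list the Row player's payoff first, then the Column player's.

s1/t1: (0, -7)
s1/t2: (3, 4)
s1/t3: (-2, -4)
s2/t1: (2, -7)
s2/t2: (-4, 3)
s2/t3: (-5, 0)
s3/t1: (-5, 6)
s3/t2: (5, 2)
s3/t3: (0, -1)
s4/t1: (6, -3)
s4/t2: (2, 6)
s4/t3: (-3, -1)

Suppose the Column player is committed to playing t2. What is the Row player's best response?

s3

With the Column player fixed at t2, the Row player's payoffs are: s1 → 3, s2 → -4, s3 → 5, s4 → 2.
The maximum is 5, achieved by s3.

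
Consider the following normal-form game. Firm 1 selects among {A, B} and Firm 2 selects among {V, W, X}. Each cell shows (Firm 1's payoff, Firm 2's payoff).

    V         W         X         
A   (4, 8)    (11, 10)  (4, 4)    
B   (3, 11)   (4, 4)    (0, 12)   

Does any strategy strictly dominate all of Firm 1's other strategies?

A

A strategy is strictly dominant if it gives Firm 1 a strictly higher payoff than every other strategy, against every choice by the opponent.
A strictly dominates: vs V: 4 > 3; vs W: 11 > 4; vs X: 4 > 0.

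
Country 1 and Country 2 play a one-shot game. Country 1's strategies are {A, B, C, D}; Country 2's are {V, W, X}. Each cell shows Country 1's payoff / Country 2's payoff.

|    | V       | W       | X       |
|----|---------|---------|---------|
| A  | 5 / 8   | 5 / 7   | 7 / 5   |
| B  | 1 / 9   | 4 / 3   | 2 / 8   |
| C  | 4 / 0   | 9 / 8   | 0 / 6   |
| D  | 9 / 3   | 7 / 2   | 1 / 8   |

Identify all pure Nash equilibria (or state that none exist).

(C, W)

Find each player's best response to every opponent strategy; NE are the intersections.
Country 1's best responses — vs V: D (payoff 9); vs W: C (payoff 9); vs X: A (payoff 7).
Country 2's best responses — vs A: V (payoff 8); vs B: V (payoff 9); vs C: W (payoff 8); vs D: X (payoff 8).
The only mutual best response is (C, W); neither player gains by switching there.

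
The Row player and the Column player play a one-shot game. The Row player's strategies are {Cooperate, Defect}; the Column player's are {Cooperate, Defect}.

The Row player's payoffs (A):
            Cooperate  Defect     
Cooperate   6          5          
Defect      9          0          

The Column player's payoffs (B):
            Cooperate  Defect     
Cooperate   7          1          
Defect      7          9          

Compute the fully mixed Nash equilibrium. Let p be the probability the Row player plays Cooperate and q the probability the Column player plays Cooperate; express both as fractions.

p = 1/4, q = 5/8

Each player's mixing probability is pinned down by making the *other* player indifferent.
The Column player indifferent between Cooperate and Defect: p·7 + (1−p)·7 = p·1 + (1−p)·9 ⟹ 7 + 0p = 9 + (-8)p ⟹ p = 1/4.
The Row player indifferent between Cooperate and Defect: q·6 + (1−q)·5 = q·9 + (1−q)·0 ⟹ 5 + 1q = 0 + 9q ⟹ q = 5/8.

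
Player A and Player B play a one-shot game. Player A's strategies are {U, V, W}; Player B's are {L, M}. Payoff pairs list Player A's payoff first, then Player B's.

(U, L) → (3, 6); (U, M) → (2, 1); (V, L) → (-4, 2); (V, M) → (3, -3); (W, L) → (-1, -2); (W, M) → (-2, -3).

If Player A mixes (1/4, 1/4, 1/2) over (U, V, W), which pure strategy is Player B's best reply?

L

Compute Player B's expected payoff from each pure strategy against the given mix.
L: (1/4)·6 + (1/4)·2 + (1/2)·(-2) = 1
M: (1/4)·1 + (1/4)·(-3) + (1/2)·(-3) = -2
Highest expected payoff is 1, from L.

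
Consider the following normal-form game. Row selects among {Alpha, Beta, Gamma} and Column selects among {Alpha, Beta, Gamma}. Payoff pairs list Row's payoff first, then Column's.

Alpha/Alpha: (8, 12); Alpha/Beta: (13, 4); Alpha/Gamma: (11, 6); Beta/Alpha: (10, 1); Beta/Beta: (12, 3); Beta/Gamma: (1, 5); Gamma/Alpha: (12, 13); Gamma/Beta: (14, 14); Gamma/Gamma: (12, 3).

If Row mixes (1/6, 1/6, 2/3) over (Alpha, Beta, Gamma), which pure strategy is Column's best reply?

Alpha

Compute Column's expected payoff from each pure strategy against the given mix.
Alpha: (1/6)·12 + (1/6)·1 + (2/3)·13 = 65/6
Beta: (1/6)·4 + (1/6)·3 + (2/3)·14 = 21/2
Gamma: (1/6)·6 + (1/6)·5 + (2/3)·3 = 23/6
Highest expected payoff is 65/6, from Alpha.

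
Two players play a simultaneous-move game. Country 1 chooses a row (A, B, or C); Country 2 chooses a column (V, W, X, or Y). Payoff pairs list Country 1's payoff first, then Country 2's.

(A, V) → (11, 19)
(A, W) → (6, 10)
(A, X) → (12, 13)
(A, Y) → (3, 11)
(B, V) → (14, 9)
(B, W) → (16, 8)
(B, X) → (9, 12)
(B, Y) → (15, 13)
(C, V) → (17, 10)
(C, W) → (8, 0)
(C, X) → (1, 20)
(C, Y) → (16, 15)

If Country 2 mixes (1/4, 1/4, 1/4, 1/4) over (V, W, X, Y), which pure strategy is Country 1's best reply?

Country 1's best reply maximizes expected payoff against the mix.
A: (1/4)·11 + (1/4)·6 + (1/4)·12 + (1/4)·3 = 8
B: (1/4)·14 + (1/4)·16 + (1/4)·9 + (1/4)·15 = 27/2
C: (1/4)·17 + (1/4)·8 + (1/4)·1 + (1/4)·16 = 21/2
Highest expected payoff is 27/2, from B.

B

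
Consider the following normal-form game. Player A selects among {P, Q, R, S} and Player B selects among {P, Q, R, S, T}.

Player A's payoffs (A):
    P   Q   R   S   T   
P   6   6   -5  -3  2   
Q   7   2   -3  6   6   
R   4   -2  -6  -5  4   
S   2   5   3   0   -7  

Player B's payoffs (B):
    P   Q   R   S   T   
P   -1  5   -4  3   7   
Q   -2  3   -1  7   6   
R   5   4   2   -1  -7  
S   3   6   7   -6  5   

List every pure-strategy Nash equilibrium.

(Q, S) and (S, R)

Check mutual best responses: a cell is a NE iff neither player can gain by unilaterally deviating.
Player A's best responses — vs P: Q (payoff 7); vs Q: P (payoff 6); vs R: S (payoff 3); vs S: Q (payoff 6); vs T: Q (payoff 6).
Player B's best responses — vs P: T (payoff 7); vs Q: S (payoff 7); vs R: P (payoff 5); vs S: R (payoff 7).
Mutual best responses occur at (Q, S) and (S, R); at each, neither player gains by switching.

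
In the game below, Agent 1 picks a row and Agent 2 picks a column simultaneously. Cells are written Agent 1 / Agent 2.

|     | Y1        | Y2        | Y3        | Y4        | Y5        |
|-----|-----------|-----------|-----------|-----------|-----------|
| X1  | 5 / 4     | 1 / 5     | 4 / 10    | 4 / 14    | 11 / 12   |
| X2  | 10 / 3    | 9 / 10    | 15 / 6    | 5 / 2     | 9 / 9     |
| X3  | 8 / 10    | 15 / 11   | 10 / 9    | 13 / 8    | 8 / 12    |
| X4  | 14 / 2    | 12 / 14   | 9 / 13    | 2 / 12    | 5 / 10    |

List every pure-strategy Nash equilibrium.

Check mutual best responses: a cell is a NE iff neither player can gain by unilaterally deviating.
Agent 1's best responses — vs Y1: X4 (payoff 14); vs Y2: X3 (payoff 15); vs Y3: X2 (payoff 15); vs Y4: X3 (payoff 13); vs Y5: X1 (payoff 11).
Agent 2's best responses — vs X1: Y4 (payoff 14); vs X2: Y2 (payoff 10); vs X3: Y5 (payoff 12); vs X4: Y2 (payoff 14).
No cell has both players best-responding. For instance, Agent 1's best reply to Y3 is X2, but against X2 Agent 2 prefers Y2 over Y3.

None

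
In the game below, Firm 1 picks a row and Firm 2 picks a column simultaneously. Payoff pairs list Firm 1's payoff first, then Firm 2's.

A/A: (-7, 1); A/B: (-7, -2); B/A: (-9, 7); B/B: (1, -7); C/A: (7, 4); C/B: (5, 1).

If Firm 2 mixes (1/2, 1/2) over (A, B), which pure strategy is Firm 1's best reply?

C

Compute Firm 1's expected payoff from each pure strategy against the given mix.
A: (1/2)·(-7) + (1/2)·(-7) = -7
B: (1/2)·(-9) + (1/2)·1 = -4
C: (1/2)·7 + (1/2)·5 = 6
Highest expected payoff is 6, from C.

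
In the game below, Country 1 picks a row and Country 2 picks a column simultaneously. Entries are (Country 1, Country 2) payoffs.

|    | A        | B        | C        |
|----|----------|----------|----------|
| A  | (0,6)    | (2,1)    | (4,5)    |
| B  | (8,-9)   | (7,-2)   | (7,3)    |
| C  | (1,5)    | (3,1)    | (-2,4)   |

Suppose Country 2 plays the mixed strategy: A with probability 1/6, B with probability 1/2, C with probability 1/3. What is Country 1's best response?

Country 1's best reply maximizes expected payoff against the mix.
A: (1/6)·0 + (1/2)·2 + (1/3)·4 = 7/3
B: (1/6)·8 + (1/2)·7 + (1/3)·7 = 43/6
C: (1/6)·1 + (1/2)·3 + (1/3)·(-2) = 1
Highest expected payoff is 43/6, from B.

B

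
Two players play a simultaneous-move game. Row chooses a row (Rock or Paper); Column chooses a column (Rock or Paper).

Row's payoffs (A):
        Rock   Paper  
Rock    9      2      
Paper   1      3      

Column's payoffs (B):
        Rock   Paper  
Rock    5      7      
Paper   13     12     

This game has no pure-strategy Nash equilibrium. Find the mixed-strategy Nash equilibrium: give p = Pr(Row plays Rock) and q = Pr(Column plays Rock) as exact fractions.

Each player's mixing probability is pinned down by making the *other* player indifferent.
Column indifferent between Rock and Paper: p·5 + (1−p)·13 = p·7 + (1−p)·12 ⟹ 13 + (-8)p = 12 + (-5)p ⟹ p = 1/3.
Row indifferent between Rock and Paper: q·9 + (1−q)·2 = q·1 + (1−q)·3 ⟹ 2 + 7q = 3 + (-2)q ⟹ q = 1/9.

p = 1/3, q = 1/9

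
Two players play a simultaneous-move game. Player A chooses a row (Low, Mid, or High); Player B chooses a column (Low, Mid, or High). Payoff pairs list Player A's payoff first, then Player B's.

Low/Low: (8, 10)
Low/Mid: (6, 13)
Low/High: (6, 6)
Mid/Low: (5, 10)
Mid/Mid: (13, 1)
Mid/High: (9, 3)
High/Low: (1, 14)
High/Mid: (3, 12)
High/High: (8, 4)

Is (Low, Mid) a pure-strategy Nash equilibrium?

No

Holding Player B at Mid: Player A gets 6 from Low but could get 13 by switching to Mid. Player A has a profitable deviation.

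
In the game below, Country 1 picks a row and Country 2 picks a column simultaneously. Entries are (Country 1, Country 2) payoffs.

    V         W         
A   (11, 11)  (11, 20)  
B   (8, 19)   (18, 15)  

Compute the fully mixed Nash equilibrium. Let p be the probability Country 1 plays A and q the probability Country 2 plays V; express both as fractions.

Each player's mixing probability is pinned down by making the *other* player indifferent.
Country 2 indifferent between V and W: p·11 + (1−p)·19 = p·20 + (1−p)·15 ⟹ 19 + (-8)p = 15 + 5p ⟹ p = 4/13.
Country 1 indifferent between A and B: q·11 + (1−q)·11 = q·8 + (1−q)·18 ⟹ 11 + 0q = 18 + (-10)q ⟹ q = 7/10.

p = 4/13, q = 7/10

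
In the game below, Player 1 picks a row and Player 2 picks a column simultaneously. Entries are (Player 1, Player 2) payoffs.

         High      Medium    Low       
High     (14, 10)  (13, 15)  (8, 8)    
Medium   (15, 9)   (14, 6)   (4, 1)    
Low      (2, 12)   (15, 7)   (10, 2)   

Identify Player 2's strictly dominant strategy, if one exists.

No strictly dominant strategy

Check whether one of Player 2's strategies beats all alternatives regardless of what the opponent does.
High is not dominant: against High, Medium gives 15 > 10.
Medium is not dominant: against Medium, High gives 9 > 6.
Low is not dominant: against High, High gives 10 > 8.
No single strategy is best against every opponent action.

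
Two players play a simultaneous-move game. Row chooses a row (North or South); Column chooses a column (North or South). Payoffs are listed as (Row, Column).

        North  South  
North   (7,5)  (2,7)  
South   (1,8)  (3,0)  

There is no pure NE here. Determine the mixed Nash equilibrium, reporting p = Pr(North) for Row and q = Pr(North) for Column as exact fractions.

p = 4/5, q = 1/7

In a mixed NE each player is indifferent between their pure strategies, so the opponent's mix sets the indifference.
Column indifferent between North and South: p·5 + (1−p)·8 = p·7 + (1−p)·0 ⟹ 8 + (-3)p = 0 + 7p ⟹ p = 4/5.
Row indifferent between North and South: q·7 + (1−q)·2 = q·1 + (1−q)·3 ⟹ 2 + 5q = 3 + (-2)q ⟹ q = 1/7.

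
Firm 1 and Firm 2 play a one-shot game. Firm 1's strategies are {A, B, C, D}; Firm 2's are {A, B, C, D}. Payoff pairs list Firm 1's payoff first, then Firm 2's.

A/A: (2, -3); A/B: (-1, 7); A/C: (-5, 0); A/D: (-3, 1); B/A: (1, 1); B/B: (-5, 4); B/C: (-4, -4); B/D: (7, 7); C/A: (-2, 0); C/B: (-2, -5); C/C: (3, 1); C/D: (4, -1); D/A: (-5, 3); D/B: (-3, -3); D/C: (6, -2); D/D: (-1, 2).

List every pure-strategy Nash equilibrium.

Find each player's best response to every opponent strategy; NE are the intersections.
Firm 1's best responses — vs A: A (payoff 2); vs B: A (payoff -1); vs C: D (payoff 6); vs D: B (payoff 7).
Firm 2's best responses — vs A: B (payoff 7); vs B: D (payoff 7); vs C: C (payoff 1); vs D: A (payoff 3).
Mutual best responses occur at (A, B) and (B, D); at each, neither player gains by switching.

(A, B) and (B, D)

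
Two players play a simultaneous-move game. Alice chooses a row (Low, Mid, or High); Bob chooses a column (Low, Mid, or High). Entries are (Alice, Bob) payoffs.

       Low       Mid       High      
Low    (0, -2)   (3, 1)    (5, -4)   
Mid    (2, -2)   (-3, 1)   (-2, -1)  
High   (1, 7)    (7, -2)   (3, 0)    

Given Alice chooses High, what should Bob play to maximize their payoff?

Low

With Alice fixed at High, Bob's payoffs are: Low → 7, Mid → -2, High → 0.
The maximum is 7, achieved by Low.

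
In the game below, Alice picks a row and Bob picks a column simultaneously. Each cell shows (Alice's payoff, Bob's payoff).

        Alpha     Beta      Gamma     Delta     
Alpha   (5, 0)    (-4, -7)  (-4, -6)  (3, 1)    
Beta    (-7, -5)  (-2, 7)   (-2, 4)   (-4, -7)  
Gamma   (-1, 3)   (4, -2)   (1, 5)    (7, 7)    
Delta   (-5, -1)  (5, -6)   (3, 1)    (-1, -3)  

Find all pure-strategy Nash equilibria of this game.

Check mutual best responses: a cell is a NE iff neither player can gain by unilaterally deviating.
Alice's best responses — vs Alpha: Alpha (payoff 5); vs Beta: Delta (payoff 5); vs Gamma: Delta (payoff 3); vs Delta: Gamma (payoff 7).
Bob's best responses — vs Alpha: Delta (payoff 1); vs Beta: Beta (payoff 7); vs Gamma: Delta (payoff 7); vs Delta: Gamma (payoff 1).
Mutual best responses occur at (Gamma, Delta) and (Delta, Gamma); at each, neither player gains by switching.

(Gamma, Delta) and (Delta, Gamma)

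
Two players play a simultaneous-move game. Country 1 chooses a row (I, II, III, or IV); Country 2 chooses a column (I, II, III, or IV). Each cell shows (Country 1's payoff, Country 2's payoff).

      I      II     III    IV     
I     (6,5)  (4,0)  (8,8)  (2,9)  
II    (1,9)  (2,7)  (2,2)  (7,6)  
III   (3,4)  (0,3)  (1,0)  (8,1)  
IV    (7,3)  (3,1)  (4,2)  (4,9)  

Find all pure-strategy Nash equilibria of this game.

Find each player's best response to every opponent strategy; NE are the intersections.
Country 1's best responses — vs I: IV (payoff 7); vs II: I (payoff 4); vs III: I (payoff 8); vs IV: III (payoff 8).
Country 2's best responses — vs I: IV (payoff 9); vs II: I (payoff 9); vs III: I (payoff 4); vs IV: IV (payoff 9).
No cell has both players best-responding. For instance, Country 1's best reply to III is I, but against I Country 2 prefers IV over III.

There is no pure-strategy Nash equilibrium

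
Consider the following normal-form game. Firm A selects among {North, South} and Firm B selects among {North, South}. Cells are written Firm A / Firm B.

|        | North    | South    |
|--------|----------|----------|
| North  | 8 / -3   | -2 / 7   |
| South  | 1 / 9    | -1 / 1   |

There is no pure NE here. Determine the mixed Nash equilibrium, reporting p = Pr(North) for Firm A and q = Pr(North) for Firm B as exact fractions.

In a mixed NE each player is indifferent between their pure strategies, so the opponent's mix sets the indifference.
Firm B indifferent between North and South: p·(-3) + (1−p)·9 = p·7 + (1−p)·1 ⟹ 9 + (-12)p = 1 + 6p ⟹ p = 4/9.
Firm A indifferent between North and South: q·8 + (1−q)·(-2) = q·1 + (1−q)·(-1) ⟹ (-2) + 10q = (-1) + 2q ⟹ q = 1/8.

p = 4/9, q = 1/8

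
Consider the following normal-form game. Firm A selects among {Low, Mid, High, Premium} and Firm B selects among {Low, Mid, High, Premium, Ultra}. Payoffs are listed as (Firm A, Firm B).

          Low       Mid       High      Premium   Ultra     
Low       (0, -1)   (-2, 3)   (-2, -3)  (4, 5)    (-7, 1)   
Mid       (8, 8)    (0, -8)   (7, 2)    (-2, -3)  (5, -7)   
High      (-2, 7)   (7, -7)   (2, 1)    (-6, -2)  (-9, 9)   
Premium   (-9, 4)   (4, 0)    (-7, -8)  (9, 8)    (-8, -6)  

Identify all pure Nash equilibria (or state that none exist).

Find each player's best response to every opponent strategy; NE are the intersections.
Firm A's best responses — vs Low: Mid (payoff 8); vs Mid: High (payoff 7); vs High: Mid (payoff 7); vs Premium: Premium (payoff 9); vs Ultra: Mid (payoff 5).
Firm B's best responses — vs Low: Premium (payoff 5); vs Mid: Low (payoff 8); vs High: Ultra (payoff 9); vs Premium: Premium (payoff 8).
Mutual best responses occur at (Mid, Low) and (Premium, Premium); at each, neither player gains by switching.

(Mid, Low) and (Premium, Premium)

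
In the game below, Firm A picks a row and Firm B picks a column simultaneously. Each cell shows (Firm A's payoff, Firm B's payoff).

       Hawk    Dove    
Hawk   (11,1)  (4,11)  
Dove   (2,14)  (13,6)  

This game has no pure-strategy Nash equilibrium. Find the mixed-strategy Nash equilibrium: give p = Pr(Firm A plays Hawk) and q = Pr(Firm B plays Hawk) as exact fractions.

p = 4/9, q = 1/2

In a mixed NE each player is indifferent between their pure strategies, so the opponent's mix sets the indifference.
Firm B indifferent between Hawk and Dove: p·1 + (1−p)·14 = p·11 + (1−p)·6 ⟹ 14 + (-13)p = 6 + 5p ⟹ p = 4/9.
Firm A indifferent between Hawk and Dove: q·11 + (1−q)·4 = q·2 + (1−q)·13 ⟹ 4 + 7q = 13 + (-11)q ⟹ q = 1/2.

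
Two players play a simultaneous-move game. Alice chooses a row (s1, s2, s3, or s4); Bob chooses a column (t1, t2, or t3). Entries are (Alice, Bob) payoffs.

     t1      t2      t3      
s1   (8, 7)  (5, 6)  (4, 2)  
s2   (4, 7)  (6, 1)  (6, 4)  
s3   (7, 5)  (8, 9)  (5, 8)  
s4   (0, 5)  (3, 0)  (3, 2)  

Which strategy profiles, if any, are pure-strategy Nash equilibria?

(s1, t1) and (s3, t2)

Check mutual best responses: a cell is a NE iff neither player can gain by unilaterally deviating.
Alice's best responses — vs t1: s1 (payoff 8); vs t2: s3 (payoff 8); vs t3: s2 (payoff 6).
Bob's best responses — vs s1: t1 (payoff 7); vs s2: t1 (payoff 7); vs s3: t2 (payoff 9); vs s4: t1 (payoff 5).
Mutual best responses occur at (s1, t1) and (s3, t2); at each, neither player gains by switching.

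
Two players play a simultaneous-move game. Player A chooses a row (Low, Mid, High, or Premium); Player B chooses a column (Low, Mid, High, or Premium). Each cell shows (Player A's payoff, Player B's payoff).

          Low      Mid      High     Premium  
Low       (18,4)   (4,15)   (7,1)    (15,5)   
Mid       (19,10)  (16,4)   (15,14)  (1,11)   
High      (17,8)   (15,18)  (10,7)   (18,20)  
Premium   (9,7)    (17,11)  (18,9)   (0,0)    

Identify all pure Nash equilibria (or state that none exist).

(High, Premium) and (Premium, Mid)

A profile is a Nash equilibrium when each player is best-responding to the other.
Player A's best responses — vs Low: Mid (payoff 19); vs Mid: Premium (payoff 17); vs High: Premium (payoff 18); vs Premium: High (payoff 18).
Player B's best responses — vs Low: Mid (payoff 15); vs Mid: High (payoff 14); vs High: Premium (payoff 20); vs Premium: Mid (payoff 11).
Mutual best responses occur at (High, Premium) and (Premium, Mid); at each, neither player gains by switching.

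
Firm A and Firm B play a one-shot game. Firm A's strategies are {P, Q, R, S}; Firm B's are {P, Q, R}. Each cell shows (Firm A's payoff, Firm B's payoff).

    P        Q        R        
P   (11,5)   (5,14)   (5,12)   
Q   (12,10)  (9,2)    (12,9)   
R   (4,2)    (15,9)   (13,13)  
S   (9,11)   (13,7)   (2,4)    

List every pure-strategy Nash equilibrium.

Find each player's best response to every opponent strategy; NE are the intersections.
Firm A's best responses — vs P: Q (payoff 12); vs Q: R (payoff 15); vs R: R (payoff 13).
Firm B's best responses — vs P: Q (payoff 14); vs Q: P (payoff 10); vs R: R (payoff 13); vs S: P (payoff 11).
Mutual best responses occur at (Q, P) and (R, R); at each, neither player gains by switching.

(Q, P) and (R, R)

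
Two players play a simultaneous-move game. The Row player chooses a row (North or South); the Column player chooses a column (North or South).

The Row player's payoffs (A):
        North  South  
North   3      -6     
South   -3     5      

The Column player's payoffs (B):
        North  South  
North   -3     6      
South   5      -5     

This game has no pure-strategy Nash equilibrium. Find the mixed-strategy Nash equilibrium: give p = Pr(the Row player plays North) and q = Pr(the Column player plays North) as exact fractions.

In a mixed NE each player is indifferent between their pure strategies, so the opponent's mix sets the indifference.
The Column player indifferent between North and South: p·(-3) + (1−p)·5 = p·6 + (1−p)·(-5) ⟹ 5 + (-8)p = (-5) + 11p ⟹ p = 10/19.
The Row player indifferent between North and South: q·3 + (1−q)·(-6) = q·(-3) + (1−q)·5 ⟹ (-6) + 9q = 5 + (-8)q ⟹ q = 11/17.

p = 10/19, q = 11/17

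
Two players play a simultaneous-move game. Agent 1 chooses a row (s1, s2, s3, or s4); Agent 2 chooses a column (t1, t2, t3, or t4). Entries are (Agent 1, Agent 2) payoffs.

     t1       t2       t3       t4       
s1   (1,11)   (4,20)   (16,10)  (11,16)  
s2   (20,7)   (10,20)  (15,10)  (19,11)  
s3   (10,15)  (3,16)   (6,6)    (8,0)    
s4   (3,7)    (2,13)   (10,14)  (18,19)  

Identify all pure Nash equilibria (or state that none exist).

Find each player's best response to every opponent strategy; NE are the intersections.
Agent 1's best responses — vs t1: s2 (payoff 20); vs t2: s2 (payoff 10); vs t3: s1 (payoff 16); vs t4: s2 (payoff 19).
Agent 2's best responses — vs s1: t2 (payoff 20); vs s2: t2 (payoff 20); vs s3: t2 (payoff 16); vs s4: t4 (payoff 19).
The only mutual best response is (s2, t2); neither player gains by switching there.

(s2, t2)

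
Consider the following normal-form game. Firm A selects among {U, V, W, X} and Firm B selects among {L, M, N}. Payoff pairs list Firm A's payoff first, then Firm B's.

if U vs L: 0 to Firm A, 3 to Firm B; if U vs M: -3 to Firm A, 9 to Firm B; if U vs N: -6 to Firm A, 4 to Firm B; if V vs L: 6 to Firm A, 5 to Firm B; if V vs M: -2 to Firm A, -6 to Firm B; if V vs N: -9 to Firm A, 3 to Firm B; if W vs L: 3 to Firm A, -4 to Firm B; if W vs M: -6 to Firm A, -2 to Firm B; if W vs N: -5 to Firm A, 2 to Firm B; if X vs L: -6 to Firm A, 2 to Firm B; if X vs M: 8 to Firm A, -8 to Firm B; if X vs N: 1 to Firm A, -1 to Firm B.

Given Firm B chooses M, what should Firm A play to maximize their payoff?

X

With Firm B fixed at M, Firm A's payoffs are: U → -3, V → -2, W → -6, X → 8.
The maximum is 8, achieved by X.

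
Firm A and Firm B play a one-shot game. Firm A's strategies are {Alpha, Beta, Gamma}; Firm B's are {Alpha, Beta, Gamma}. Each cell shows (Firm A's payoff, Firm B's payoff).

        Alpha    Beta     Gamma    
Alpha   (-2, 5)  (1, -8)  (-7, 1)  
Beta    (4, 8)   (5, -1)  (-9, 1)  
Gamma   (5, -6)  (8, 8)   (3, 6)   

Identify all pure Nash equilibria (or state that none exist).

Check mutual best responses: a cell is a NE iff neither player can gain by unilaterally deviating.
Firm A's best responses — vs Alpha: Gamma (payoff 5); vs Beta: Gamma (payoff 8); vs Gamma: Gamma (payoff 3).
Firm B's best responses — vs Alpha: Alpha (payoff 5); vs Beta: Alpha (payoff 8); vs Gamma: Beta (payoff 8).
The only mutual best response is (Gamma, Beta); neither player gains by switching there.

(Gamma, Beta)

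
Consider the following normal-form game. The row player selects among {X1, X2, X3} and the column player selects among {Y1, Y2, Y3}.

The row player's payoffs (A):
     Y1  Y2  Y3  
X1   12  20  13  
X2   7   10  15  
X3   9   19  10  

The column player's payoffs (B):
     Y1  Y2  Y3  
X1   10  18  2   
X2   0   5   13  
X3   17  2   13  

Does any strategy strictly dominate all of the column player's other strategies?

None

A strategy is strictly dominant if it gives the column player a strictly higher payoff than every other strategy, against every choice by the opponent.
Y1 is not dominant: against X1, Y2 gives 18 > 10.
Y2 is not dominant: against X2, Y3 gives 13 > 5.
Y3 is not dominant: against X1, Y1 gives 10 > 2.
No single strategy is best against every opponent action.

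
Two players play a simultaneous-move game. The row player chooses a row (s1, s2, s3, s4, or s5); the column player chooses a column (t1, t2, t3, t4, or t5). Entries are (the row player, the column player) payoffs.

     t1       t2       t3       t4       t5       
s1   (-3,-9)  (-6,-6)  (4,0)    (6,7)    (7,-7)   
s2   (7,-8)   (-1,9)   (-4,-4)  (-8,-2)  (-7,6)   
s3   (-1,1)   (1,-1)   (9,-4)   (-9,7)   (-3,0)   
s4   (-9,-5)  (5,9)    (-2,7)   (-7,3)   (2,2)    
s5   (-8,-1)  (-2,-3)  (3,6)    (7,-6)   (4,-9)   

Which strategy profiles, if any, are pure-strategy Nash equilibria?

(s4, t2)

Find each player's best response to every opponent strategy; NE are the intersections.
The row player's best responses — vs t1: s2 (payoff 7); vs t2: s4 (payoff 5); vs t3: s3 (payoff 9); vs t4: s5 (payoff 7); vs t5: s1 (payoff 7).
The column player's best responses — vs s1: t4 (payoff 7); vs s2: t2 (payoff 9); vs s3: t4 (payoff 7); vs s4: t2 (payoff 9); vs s5: t3 (payoff 6).
The only mutual best response is (s4, t2); neither player gains by switching there.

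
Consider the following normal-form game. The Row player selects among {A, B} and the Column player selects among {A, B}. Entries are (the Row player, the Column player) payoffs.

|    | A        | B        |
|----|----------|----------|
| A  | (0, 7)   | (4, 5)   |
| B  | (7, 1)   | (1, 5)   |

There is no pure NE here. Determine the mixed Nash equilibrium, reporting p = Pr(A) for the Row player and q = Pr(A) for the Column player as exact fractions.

p = 2/3, q = 3/10

Each player's mixing probability is pinned down by making the *other* player indifferent.
The Column player indifferent between A and B: p·7 + (1−p)·1 = p·5 + (1−p)·5 ⟹ 1 + 6p = 5 + 0p ⟹ p = 2/3.
The Row player indifferent between A and B: q·0 + (1−q)·4 = q·7 + (1−q)·1 ⟹ 4 + (-4)q = 1 + 6q ⟹ q = 3/10.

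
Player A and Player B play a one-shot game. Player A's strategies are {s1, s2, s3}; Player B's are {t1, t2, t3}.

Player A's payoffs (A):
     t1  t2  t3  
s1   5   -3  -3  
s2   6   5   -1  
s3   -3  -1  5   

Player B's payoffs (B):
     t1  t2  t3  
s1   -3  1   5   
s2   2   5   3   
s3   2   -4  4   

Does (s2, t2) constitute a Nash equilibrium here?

Holding Player B at t2: Player A gets 5 from s2, versus -3 from s1, -1 from s3. No profitable deviation for Player A.
Holding Player A at s2: Player B gets 5 from t2, versus 2 from t1, 3 from t3. No profitable deviation for Player B either.

Yes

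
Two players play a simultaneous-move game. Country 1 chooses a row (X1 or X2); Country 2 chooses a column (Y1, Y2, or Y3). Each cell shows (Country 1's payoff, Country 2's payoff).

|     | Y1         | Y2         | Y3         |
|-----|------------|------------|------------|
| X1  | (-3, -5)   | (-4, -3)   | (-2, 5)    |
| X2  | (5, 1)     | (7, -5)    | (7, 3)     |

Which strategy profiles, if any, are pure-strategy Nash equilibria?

Check mutual best responses: a cell is a NE iff neither player can gain by unilaterally deviating.
Country 1's best responses — vs Y1: X2 (payoff 5); vs Y2: X2 (payoff 7); vs Y3: X2 (payoff 7).
Country 2's best responses — vs X1: Y3 (payoff 5); vs X2: Y3 (payoff 3).
The only mutual best response is (X2, Y3); neither player gains by switching there.

(X2, Y3)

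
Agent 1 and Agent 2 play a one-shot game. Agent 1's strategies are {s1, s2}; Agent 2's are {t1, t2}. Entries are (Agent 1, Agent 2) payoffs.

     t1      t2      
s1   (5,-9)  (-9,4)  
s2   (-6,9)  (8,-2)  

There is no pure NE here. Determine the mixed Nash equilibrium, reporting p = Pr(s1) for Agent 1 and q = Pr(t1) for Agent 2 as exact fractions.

p = 11/24, q = 17/28

Each player's mixing probability is pinned down by making the *other* player indifferent.
Agent 2 indifferent between t1 and t2: p·(-9) + (1−p)·9 = p·4 + (1−p)·(-2) ⟹ 9 + (-18)p = (-2) + 6p ⟹ p = 11/24.
Agent 1 indifferent between s1 and s2: q·5 + (1−q)·(-9) = q·(-6) + (1−q)·8 ⟹ (-9) + 14q = 8 + (-14)q ⟹ q = 17/28.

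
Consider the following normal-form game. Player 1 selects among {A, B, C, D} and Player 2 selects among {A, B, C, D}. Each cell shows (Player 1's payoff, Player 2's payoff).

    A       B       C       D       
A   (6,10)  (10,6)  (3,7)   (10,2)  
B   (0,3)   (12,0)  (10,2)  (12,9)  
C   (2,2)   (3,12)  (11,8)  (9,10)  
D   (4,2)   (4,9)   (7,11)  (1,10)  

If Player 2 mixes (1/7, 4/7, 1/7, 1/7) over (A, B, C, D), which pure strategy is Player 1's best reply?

Player 1's best reply maximizes expected payoff against the mix.
A: (1/7)·6 + (4/7)·10 + (1/7)·3 + (1/7)·10 = 59/7
B: (1/7)·0 + (4/7)·12 + (1/7)·10 + (1/7)·12 = 10
C: (1/7)·2 + (4/7)·3 + (1/7)·11 + (1/7)·9 = 34/7
D: (1/7)·4 + (4/7)·4 + (1/7)·7 + (1/7)·1 = 4
Highest expected payoff is 10, from B.

B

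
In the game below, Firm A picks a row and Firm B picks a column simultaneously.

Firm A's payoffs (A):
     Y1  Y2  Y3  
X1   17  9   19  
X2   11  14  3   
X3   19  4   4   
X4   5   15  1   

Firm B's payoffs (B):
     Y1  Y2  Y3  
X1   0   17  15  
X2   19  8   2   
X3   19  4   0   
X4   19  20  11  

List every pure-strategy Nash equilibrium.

Find each player's best response to every opponent strategy; NE are the intersections.
Firm A's best responses — vs Y1: X3 (payoff 19); vs Y2: X4 (payoff 15); vs Y3: X1 (payoff 19).
Firm B's best responses — vs X1: Y2 (payoff 17); vs X2: Y1 (payoff 19); vs X3: Y1 (payoff 19); vs X4: Y2 (payoff 20).
Mutual best responses occur at (X3, Y1) and (X4, Y2); at each, neither player gains by switching.

(X3, Y1) and (X4, Y2)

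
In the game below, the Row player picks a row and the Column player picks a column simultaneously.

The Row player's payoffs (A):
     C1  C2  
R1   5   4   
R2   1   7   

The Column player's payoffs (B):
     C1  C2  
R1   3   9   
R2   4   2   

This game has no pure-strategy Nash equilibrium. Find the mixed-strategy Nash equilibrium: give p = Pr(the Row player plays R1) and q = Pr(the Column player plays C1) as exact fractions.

In a mixed NE each player is indifferent between their pure strategies, so the opponent's mix sets the indifference.
The Column player indifferent between C1 and C2: p·3 + (1−p)·4 = p·9 + (1−p)·2 ⟹ 4 + (-1)p = 2 + 7p ⟹ p = 1/4.
The Row player indifferent between R1 and R2: q·5 + (1−q)·4 = q·1 + (1−q)·7 ⟹ 4 + 1q = 7 + (-6)q ⟹ q = 3/7.

p = 1/4, q = 3/7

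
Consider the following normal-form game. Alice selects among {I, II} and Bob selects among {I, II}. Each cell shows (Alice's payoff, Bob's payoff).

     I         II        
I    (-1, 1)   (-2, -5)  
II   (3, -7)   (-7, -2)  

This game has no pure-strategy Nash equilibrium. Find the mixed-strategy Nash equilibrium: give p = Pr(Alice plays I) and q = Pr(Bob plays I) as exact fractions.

Each player's mixing probability is pinned down by making the *other* player indifferent.
Bob indifferent between I and II: p·1 + (1−p)·(-7) = p·(-5) + (1−p)·(-2) ⟹ (-7) + 8p = (-2) + (-3)p ⟹ p = 5/11.
Alice indifferent between I and II: q·(-1) + (1−q)·(-2) = q·3 + (1−q)·(-7) ⟹ (-2) + 1q = (-7) + 10q ⟹ q = 5/9.

p = 5/11, q = 5/9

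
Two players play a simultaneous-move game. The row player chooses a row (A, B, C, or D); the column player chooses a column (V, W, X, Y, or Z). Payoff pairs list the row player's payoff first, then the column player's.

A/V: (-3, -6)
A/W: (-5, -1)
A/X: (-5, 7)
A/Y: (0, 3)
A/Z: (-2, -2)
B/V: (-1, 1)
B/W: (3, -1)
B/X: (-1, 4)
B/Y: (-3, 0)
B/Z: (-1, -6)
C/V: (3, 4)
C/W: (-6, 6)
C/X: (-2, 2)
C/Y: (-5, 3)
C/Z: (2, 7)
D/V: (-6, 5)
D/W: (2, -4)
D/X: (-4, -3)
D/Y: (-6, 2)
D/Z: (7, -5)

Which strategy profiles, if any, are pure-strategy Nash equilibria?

Check mutual best responses: a cell is a NE iff neither player can gain by unilaterally deviating.
The row player's best responses — vs V: C (payoff 3); vs W: B (payoff 3); vs X: B (payoff -1); vs Y: A (payoff 0); vs Z: D (payoff 7).
The column player's best responses — vs A: X (payoff 7); vs B: X (payoff 4); vs C: Z (payoff 7); vs D: V (payoff 5).
The only mutual best response is (B, X); neither player gains by switching there.

(B, X)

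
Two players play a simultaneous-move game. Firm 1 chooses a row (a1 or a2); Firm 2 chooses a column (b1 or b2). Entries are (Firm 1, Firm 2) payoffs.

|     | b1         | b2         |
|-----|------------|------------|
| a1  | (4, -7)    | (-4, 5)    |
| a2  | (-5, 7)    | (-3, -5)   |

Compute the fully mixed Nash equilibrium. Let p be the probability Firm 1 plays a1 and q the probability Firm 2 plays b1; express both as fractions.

In a mixed NE each player is indifferent between their pure strategies, so the opponent's mix sets the indifference.
Firm 2 indifferent between b1 and b2: p·(-7) + (1−p)·7 = p·5 + (1−p)·(-5) ⟹ 7 + (-14)p = (-5) + 10p ⟹ p = 1/2.
Firm 1 indifferent between a1 and a2: q·4 + (1−q)·(-4) = q·(-5) + (1−q)·(-3) ⟹ (-4) + 8q = (-3) + (-2)q ⟹ q = 1/10.

p = 1/2, q = 1/10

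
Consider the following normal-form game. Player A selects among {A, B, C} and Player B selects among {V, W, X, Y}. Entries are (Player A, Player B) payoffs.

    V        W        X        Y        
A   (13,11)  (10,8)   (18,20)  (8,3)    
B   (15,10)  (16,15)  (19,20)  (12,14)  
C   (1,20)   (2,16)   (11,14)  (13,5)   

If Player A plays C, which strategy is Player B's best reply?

V

With Player A fixed at C, Player B's payoffs are: V → 20, W → 16, X → 14, Y → 5.
The maximum is 20, achieved by V.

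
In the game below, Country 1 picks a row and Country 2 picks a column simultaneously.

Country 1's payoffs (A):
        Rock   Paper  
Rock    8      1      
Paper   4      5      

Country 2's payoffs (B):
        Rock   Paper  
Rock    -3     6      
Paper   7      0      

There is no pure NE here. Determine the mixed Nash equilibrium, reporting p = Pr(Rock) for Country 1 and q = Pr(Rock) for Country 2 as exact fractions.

p = 7/16, q = 1/2

In a mixed NE each player is indifferent between their pure strategies, so the opponent's mix sets the indifference.
Country 2 indifferent between Rock and Paper: p·(-3) + (1−p)·7 = p·6 + (1−p)·0 ⟹ 7 + (-10)p = 0 + 6p ⟹ p = 7/16.
Country 1 indifferent between Rock and Paper: q·8 + (1−q)·1 = q·4 + (1−q)·5 ⟹ 1 + 7q = 5 + (-1)q ⟹ q = 1/2.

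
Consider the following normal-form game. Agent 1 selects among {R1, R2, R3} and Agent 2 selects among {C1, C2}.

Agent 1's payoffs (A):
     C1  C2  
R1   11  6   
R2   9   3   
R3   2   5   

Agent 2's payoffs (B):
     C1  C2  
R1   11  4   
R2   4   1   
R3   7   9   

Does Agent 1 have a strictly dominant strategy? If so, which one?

A strategy is strictly dominant if it gives Agent 1 a strictly higher payoff than every other strategy, against every choice by the opponent.
R1 strictly dominates: vs C1: 11 > each of {9, 2}; vs C2: 6 > each of {3, 5}.

R1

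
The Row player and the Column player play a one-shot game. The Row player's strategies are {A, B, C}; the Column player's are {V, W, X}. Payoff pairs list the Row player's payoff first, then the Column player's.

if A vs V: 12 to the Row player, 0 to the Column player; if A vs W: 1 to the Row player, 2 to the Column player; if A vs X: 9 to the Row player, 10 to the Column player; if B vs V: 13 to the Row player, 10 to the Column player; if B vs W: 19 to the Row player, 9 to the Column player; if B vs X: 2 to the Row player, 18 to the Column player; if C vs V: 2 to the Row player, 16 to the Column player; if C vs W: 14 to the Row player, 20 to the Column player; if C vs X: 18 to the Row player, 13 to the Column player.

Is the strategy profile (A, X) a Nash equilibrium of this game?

Holding the Column player at X: the Row player gets 9 from A but could get 18 by switching to C. The Row player has a profitable deviation.

No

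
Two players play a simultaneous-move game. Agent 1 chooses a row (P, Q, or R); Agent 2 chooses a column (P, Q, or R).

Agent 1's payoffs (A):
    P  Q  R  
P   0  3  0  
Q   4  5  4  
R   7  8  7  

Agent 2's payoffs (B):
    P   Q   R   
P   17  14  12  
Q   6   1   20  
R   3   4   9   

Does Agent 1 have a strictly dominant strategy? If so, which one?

R

A strategy is strictly dominant if it gives Agent 1 a strictly higher payoff than every other strategy, against every choice by the opponent.
R strictly dominates: vs P: 7 > each of {0, 4}; vs Q: 8 > each of {3, 5}; vs R: 7 > each of {0, 4}.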